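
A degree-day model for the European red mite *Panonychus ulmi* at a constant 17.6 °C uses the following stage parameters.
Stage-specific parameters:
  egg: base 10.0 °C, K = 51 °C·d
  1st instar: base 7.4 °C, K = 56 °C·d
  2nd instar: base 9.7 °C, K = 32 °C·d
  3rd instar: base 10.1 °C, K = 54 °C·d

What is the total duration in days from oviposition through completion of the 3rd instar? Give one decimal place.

23.5 days

egg: 51 / (17.6 − 10.0) = 51 / 7.6 = 6.711 d.
1st instar: 56 / (17.6 − 7.4) = 56 / 10.2 = 5.490 d.
2nd instar: 32 / (17.6 − 9.7) = 32 / 7.9 = 4.051 d.
3rd instar: 54 / (17.6 − 10.1) = 54 / 7.5 = 7.200 d.
Sum = 23.451 ≈ 23.5 days.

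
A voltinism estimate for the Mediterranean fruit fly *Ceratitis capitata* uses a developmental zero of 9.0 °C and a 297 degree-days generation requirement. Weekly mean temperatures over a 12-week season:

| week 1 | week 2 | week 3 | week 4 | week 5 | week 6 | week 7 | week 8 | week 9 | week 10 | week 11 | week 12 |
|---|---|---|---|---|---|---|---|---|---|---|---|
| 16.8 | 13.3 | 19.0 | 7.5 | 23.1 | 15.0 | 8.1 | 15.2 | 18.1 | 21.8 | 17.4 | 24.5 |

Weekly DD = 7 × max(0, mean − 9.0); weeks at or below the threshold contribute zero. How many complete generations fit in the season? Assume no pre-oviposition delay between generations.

2 generations

Weekly DD (7 × max(0, T̄ − 9.0)): 54.6, 30.1, 70.0, 0.0, 98.7, 42.0, 0.0, 43.4, 63.7, 89.6, 58.8, 108.5.
Season total = 659.4 DD.
Complete generations = ⌊659.4 / 297⌋ = 2.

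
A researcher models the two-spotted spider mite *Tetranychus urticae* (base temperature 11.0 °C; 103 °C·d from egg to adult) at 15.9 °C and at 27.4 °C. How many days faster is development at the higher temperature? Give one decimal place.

At 15.9 °C: 103 / (15.9 − 11.0) = 103 / 4.9 = 21.020 d.
At 27.4 °C: 103 / (27.4 − 11.0) = 103 / 16.4 = 6.280 d.
Difference = |21.020 − 6.280| = 14.740 ≈ 14.7 days.

14.7 days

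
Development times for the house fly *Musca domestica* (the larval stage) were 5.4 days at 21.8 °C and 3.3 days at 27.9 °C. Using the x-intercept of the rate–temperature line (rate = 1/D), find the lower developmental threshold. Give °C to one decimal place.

Under the model K = D·(T − T_b), so D₁·(T₁ − T_b) = D₂·(T₂ − T_b).
5.4·(21.8 − T_b) = 3.3·(27.9 − T_b)
T_b = (5.4·21.8 − 3.3·27.9) / (5.4 − 3.3) = 25.65 / 2.1 = 12.214 °C ≈ 12.2 °C.

12.2 °C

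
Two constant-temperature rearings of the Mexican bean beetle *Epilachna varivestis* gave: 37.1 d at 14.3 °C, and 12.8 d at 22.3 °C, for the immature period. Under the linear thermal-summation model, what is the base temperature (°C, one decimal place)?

Equal thermal constants: D₁(T₁ − T_b) = D₂(T₂ − T_b).
37.1·(14.3 − T_b) = 12.8·(22.3 − T_b)
T_b = (37.1·14.3 − 12.8·22.3) / (37.1 − 12.8) = 245.09 / 24.3 = 10.086 °C ≈ 10.1 °C.

10.1 °C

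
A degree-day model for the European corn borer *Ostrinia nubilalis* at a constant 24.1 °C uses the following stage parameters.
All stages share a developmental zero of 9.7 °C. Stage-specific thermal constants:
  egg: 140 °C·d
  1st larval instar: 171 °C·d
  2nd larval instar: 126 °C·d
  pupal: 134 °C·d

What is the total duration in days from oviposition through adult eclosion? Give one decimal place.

Daily accumulation at 24.1 °C = 24.1 − 9.7 = 14.4 DD/day.
Total K = 140 + 171 + 126 + 134 = 571 DD.
Total duration = 571 / 14.4 = 39.653 ≈ 39.7 days.

39.7 days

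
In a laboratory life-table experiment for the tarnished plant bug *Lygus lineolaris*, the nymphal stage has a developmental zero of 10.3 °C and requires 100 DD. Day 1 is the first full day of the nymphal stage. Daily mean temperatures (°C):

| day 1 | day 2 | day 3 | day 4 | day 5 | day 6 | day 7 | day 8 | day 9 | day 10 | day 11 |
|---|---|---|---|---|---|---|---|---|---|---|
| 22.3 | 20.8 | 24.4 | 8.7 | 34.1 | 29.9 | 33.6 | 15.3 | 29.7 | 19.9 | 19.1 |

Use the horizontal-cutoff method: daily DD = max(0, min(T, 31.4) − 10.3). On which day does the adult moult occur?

Daily DD above 10.3 °C (capped at 21.1): 12.0, 10.5, 14.1, 0.0, 21.1, 19.6, 21.1, 5.0, 19.4, 9.6, 8.8.
Cumulative: 12.0, 22.5, 36.6, 36.6, 57.7, 77.3, 98.4, 103.4, 122.8, 132.4, 141.2.
The total first reaches 100 DD on day 8.

day 8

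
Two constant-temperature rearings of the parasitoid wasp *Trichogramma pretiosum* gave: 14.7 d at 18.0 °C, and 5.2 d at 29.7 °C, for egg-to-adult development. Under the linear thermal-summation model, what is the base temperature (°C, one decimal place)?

11.6 °C

Linear rate model ⇒ the product D·(T − T_b) is constant across temperatures.
14.7·(18.0 − T_b) = 5.2·(29.7 − T_b)
T_b = (14.7·18.0 − 5.2·29.7) / (14.7 − 5.2) = 110.16 / 9.5 = 11.596 °C ≈ 11.6 °C.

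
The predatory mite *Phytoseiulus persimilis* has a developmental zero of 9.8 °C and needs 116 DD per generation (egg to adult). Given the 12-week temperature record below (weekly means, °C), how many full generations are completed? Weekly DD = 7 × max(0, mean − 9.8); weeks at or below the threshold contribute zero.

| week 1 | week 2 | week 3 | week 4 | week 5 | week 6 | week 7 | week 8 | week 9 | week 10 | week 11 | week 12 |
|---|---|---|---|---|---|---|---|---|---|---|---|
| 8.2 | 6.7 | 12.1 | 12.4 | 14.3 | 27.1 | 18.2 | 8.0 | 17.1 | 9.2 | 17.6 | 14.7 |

Weekly DD (7 × max(0, T̄ − 9.8)): 0.0, 0.0, 16.1, 18.2, 31.5, 121.1, 58.8, 0.0, 51.1, 0.0, 54.6, 34.3.
Season total = 385.7 DD.
Complete generations = ⌊385.7 / 116⌋ = 3.

3 generations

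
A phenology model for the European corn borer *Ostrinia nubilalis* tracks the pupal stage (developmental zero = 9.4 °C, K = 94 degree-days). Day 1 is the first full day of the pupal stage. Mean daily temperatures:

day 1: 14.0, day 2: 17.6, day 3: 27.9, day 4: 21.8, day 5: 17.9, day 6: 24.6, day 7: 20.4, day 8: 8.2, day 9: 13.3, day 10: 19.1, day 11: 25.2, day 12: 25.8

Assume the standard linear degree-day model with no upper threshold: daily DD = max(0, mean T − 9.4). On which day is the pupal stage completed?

Daily DD above 9.4 °C: 4.6, 8.2, 18.5, 12.4, 8.5, 15.2, 11.0, 0.0, 3.9, 9.7, 15.8, 16.4.
Cumulative: 4.6, 12.8, 31.3, 43.7, 52.2, 67.4, 78.4, 78.4, 82.3, 92.0, 107.8, 124.2.
The total first reaches 94 DD on day 11.

day 11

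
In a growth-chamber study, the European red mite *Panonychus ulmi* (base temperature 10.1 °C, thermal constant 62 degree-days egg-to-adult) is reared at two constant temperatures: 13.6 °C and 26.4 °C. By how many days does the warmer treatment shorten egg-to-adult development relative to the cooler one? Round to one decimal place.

At 13.6 °C: 62 / (13.6 − 10.1) = 62 / 3.5 = 17.714 d.
At 26.4 °C: 62 / (26.4 − 10.1) = 62 / 16.3 = 3.804 d.
Difference = |17.714 − 3.804| = 13.911 ≈ 13.9 days.

13.9 days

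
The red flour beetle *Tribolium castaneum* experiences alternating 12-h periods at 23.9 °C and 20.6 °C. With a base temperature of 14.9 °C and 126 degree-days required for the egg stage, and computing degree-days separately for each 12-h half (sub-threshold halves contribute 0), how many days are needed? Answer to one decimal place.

17.1 days

Day half: max(0, 23.9 − 14.9) × 0.5 = 9.0 × 0.5 = 4.50 DD.
Night half: max(0, 20.6 − 14.9) × 0.5 = 5.7 × 0.5 = 2.85 DD.
Per 24 h: 7.35 DD/day.
Duration = 126 / 7.35 = 17.143 ≈ 17.1 days.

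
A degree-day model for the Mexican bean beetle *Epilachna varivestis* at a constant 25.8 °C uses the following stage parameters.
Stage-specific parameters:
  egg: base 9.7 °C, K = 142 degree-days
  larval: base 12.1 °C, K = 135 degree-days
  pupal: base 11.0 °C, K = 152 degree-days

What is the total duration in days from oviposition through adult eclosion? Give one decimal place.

28.9 days

egg: 142 / (25.8 − 9.7) = 142 / 16.1 = 8.820 d.
larval: 135 / (25.8 − 12.1) = 135 / 13.7 = 9.854 d.
pupal: 152 / (25.8 − 11.0) = 152 / 14.8 = 10.270 d.
Sum = 28.944 ≈ 28.9 days.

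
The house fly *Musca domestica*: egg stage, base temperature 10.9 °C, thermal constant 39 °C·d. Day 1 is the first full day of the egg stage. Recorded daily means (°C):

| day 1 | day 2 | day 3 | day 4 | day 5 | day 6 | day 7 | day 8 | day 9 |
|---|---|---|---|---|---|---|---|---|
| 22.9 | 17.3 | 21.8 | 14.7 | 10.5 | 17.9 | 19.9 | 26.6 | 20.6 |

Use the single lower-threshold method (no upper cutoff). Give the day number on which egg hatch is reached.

Daily DD above 10.9 °C: 12.0, 6.4, 10.9, 3.8, 0.0, 7.0, 9.0, 15.7, 9.7.
Cumulative: 12.0, 18.4, 29.3, 33.1, 33.1, 40.1, 49.1, 64.8, 74.5.
The total first reaches 39 DD on day 6.

day 6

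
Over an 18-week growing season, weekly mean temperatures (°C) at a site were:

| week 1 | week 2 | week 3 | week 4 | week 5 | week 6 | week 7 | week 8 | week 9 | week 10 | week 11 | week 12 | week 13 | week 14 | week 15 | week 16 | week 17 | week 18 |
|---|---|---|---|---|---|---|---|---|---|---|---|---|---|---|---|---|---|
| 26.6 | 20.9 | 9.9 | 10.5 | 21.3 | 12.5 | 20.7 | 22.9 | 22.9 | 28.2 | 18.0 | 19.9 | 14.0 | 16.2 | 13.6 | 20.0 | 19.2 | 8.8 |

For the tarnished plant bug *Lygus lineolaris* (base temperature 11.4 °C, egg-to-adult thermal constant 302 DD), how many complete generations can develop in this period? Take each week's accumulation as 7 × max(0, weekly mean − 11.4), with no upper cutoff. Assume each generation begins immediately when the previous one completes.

Weekly DD (7 × max(0, T̄ − 11.4)): 106.4, 66.5, 0.0, 0.0, 69.3, 7.7, 65.1, 80.5, 80.5, 117.6, 46.2, 59.5, 18.2, 33.6, 15.4, 60.2, 54.6, 0.0.
Season total = 881.3 DD.
Complete generations = ⌊881.3 / 302⌋ = 2.

2 generations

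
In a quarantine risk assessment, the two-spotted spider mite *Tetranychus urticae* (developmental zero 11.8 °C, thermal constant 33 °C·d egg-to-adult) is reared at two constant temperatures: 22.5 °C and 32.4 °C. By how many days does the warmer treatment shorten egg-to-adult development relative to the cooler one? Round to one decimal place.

1.5 days

At 22.5 °C: 33 / (22.5 − 11.8) = 33 / 10.7 = 3.084 d.
At 32.4 °C: 33 / (32.4 − 11.8) = 33 / 20.6 = 1.602 d.
Difference = |3.084 − 1.602| = 1.482 ≈ 1.5 days.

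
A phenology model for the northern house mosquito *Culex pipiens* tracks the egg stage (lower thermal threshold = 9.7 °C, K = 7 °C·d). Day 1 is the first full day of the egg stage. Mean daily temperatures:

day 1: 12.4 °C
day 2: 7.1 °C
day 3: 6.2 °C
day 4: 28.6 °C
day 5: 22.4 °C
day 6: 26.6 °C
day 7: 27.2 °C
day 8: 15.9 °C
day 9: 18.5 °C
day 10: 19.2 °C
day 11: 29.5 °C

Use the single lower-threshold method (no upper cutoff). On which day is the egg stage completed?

Daily DD above 9.7 °C: 2.7, 0.0, 0.0, 18.9, 12.7, 16.9, 17.5, 6.2, 8.8, 9.5, 19.8.
Cumulative: 2.7, 2.7, 2.7, 21.6, 34.3, 51.2, 68.7, 74.9, 83.7, 93.2, 113.0.
The total first reaches 7 DD on day 4.

day 4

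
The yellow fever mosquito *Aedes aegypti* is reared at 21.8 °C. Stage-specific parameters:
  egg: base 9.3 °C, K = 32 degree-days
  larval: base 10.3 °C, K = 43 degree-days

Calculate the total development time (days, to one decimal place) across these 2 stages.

6.3 days

egg: 32 / (21.8 − 9.3) = 32 / 12.5 = 2.560 d.
larval: 43 / (21.8 − 10.3) = 43 / 11.5 = 3.739 d.
Sum = 6.299 ≈ 6.3 days.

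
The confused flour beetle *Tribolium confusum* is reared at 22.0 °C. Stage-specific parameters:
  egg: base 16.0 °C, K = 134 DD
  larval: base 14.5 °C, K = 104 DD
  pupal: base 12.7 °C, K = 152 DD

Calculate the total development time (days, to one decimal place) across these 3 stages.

egg: 134 / (22.0 − 16.0) = 134 / 6.0 = 22.333 d.
larval: 104 / (22.0 − 14.5) = 104 / 7.5 = 13.867 d.
pupal: 152 / (22.0 − 12.7) = 152 / 9.3 = 16.344 d.
Sum = 52.544 ≈ 52.5 days.

52.5 days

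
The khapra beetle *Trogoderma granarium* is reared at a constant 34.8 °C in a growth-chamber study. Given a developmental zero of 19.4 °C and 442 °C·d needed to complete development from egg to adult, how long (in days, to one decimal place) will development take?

Daily accumulation = 34.8 − 19.4 = 15.4 DD/day.
Duration = 442 / 15.4 = 28.701 ≈ 28.7 days.

28.7 days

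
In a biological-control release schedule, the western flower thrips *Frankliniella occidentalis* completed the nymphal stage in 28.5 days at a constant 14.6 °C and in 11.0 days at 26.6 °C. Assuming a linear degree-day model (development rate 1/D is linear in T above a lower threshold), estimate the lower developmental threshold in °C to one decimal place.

Equal thermal constants: D₁(T₁ − T_b) = D₂(T₂ − T_b).
28.5·(14.6 − T_b) = 11.0·(26.6 − T_b)
T_b = (28.5·14.6 − 11.0·26.6) / (28.5 − 11.0) = 123.50 / 17.5 = 7.057 °C ≈ 7.1 °C.

7.1 °C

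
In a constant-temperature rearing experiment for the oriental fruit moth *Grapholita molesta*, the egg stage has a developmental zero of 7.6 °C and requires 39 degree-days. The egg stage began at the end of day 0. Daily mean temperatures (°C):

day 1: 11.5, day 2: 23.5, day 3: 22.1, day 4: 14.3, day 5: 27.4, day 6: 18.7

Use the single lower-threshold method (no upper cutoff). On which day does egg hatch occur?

Daily DD above 7.6 °C: 3.9, 15.9, 14.5, 6.7, 19.8, 11.1.
Cumulative: 3.9, 19.8, 34.3, 41.0, 60.8, 71.9.
The total first reaches 39 DD on day 4.

day 4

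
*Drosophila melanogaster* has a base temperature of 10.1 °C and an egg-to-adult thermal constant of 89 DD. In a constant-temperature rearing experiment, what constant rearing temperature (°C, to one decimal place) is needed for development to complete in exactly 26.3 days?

13.5 °C

Required daily accumulation = 89 / 26.3 = 3.384 DD/day.
T = T_base + 3.384 = 10.1 + 3.384 = 13.484 ≈ 13.5 °C.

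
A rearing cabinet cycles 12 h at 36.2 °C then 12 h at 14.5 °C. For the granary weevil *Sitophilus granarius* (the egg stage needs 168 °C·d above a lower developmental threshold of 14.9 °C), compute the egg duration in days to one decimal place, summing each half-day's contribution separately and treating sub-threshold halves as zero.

Day half: max(0, 36.2 − 14.9) × 0.5 = 21.3 × 0.5 = 10.65 DD.
Night half: max(0, 14.5 − 14.9) × 0.5 = 0.0 × 0.5 = 0.00 DD.
Per 24 h: 10.65 DD/day.
Duration = 168 / 10.65 = 15.775 ≈ 15.8 days.

15.8 days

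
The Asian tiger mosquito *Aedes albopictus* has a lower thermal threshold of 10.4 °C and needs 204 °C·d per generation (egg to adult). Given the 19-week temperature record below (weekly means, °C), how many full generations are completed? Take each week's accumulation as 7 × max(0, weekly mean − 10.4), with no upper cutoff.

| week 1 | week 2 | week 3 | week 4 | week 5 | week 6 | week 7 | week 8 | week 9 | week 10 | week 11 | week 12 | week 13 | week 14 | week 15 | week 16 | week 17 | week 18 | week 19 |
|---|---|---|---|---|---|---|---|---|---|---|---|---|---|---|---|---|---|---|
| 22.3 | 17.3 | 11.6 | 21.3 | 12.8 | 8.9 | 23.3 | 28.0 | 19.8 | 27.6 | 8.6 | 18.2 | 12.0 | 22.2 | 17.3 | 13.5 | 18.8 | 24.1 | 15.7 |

5 generations

Weekly DD (7 × max(0, T̄ − 10.4)): 83.3, 48.3, 8.4, 76.3, 16.8, 0.0, 90.3, 123.2, 65.8, 120.4, 0.0, 54.6, 11.2, 82.6, 48.3, 21.7, 58.8, 95.9, 37.1.
Season total = 1043.0 DD.
Complete generations = ⌊1043.0 / 204⌋ = 5.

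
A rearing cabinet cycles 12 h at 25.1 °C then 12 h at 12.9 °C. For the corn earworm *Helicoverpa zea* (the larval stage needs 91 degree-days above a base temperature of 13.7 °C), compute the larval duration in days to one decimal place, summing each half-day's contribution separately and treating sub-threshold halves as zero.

16.0 days

Day half: max(0, 25.1 − 13.7) × 0.5 = 11.4 × 0.5 = 5.70 DD.
Night half: max(0, 12.9 − 13.7) × 0.5 = 0.0 × 0.5 = 0.00 DD.
Per 24 h: 5.70 DD/day.
Duration = 91 / 5.70 = 15.965 ≈ 16.0 days.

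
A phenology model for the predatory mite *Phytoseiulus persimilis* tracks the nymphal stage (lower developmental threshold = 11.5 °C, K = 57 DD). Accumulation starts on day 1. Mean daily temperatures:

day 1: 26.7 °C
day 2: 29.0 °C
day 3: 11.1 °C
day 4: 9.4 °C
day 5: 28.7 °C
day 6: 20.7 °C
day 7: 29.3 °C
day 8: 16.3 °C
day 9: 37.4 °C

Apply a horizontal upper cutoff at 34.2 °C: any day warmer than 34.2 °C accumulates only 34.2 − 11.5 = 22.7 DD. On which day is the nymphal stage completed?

day 6

Daily DD above 11.5 °C (capped at 22.7): 15.2, 17.5, 0.0, 0.0, 17.2, 9.2, 17.8, 4.8, 22.7.
Cumulative: 15.2, 32.7, 32.7, 32.7, 49.9, 59.1, 76.9, 81.7, 104.4.
The total first reaches 57 DD on day 6.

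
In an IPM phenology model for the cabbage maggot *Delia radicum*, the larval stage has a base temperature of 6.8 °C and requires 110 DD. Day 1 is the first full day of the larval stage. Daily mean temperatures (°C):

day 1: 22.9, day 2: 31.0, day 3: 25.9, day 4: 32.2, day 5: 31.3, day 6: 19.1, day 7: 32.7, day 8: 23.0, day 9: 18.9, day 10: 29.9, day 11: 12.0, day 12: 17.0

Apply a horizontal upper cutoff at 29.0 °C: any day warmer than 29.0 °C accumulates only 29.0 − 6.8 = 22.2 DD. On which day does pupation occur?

day 6

Daily DD above 6.8 °C (capped at 22.2): 16.1, 22.2, 19.1, 22.2, 22.2, 12.3, 22.2, 16.2, 12.1, 22.2, 5.2, 10.2.
Cumulative: 16.1, 38.3, 57.4, 79.6, 101.8, 114.1, 136.3, 152.5, 164.6, 186.8, 192.0, 202.2.
The total first reaches 110 DD on day 6.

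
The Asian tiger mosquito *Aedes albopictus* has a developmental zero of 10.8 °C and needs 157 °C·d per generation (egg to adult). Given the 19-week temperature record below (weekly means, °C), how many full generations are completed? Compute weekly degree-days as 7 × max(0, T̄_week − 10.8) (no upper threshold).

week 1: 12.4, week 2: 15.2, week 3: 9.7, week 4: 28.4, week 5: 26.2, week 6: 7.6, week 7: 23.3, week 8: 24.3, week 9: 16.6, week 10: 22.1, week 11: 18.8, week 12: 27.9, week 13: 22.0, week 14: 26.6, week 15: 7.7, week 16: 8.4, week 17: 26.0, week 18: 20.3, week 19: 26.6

7 generations

Weekly DD (7 × max(0, T̄ − 10.8)): 11.2, 30.8, 0.0, 123.2, 107.8, 0.0, 87.5, 94.5, 40.6, 79.1, 56.0, 119.7, 78.4, 110.6, 0.0, 0.0, 106.4, 66.5, 110.6.
Season total = 1222.9 DD.
Complete generations = ⌊1222.9 / 157⌋ = 7.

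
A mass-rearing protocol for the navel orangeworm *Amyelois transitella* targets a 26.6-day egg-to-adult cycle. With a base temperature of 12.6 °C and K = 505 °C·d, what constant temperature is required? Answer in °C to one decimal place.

Required daily accumulation = 505 / 26.6 = 18.985 DD/day.
T = T_base + 18.985 = 12.6 + 18.985 = 31.585 ≈ 31.6 °C.

31.6 °C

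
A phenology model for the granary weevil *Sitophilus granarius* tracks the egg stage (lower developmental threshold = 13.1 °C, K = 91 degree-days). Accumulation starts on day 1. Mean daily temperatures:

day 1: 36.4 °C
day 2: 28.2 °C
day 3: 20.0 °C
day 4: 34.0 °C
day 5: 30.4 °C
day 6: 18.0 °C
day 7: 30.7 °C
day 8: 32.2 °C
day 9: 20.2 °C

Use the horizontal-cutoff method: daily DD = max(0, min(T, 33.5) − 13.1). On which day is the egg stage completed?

day 7

Daily DD above 13.1 °C (capped at 20.4): 20.4, 15.1, 6.9, 20.4, 17.3, 4.9, 17.6, 19.1, 7.1.
Cumulative: 20.4, 35.5, 42.4, 62.8, 80.1, 85.0, 102.6, 121.7, 128.8.
The total first reaches 91 DD on day 7.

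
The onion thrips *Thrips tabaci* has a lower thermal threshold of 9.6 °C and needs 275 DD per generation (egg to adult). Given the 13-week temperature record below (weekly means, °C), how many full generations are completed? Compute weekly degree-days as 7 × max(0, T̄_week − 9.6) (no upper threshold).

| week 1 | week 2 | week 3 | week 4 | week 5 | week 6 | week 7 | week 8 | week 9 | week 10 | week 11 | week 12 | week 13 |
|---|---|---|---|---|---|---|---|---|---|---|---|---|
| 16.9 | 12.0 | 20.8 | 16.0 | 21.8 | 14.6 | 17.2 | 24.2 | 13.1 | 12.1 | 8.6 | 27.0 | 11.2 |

2 generations

Weekly DD (7 × max(0, T̄ − 9.6)): 51.1, 16.8, 78.4, 44.8, 85.4, 35.0, 53.2, 102.2, 24.5, 17.5, 0.0, 121.8, 11.2.
Season total = 641.9 DD.
Complete generations = ⌊641.9 / 275⌋ = 2.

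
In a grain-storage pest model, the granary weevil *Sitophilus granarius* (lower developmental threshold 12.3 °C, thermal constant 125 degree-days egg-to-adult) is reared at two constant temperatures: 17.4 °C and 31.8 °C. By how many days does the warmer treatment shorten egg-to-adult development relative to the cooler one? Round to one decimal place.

At 17.4 °C: 125 / (17.4 − 12.3) = 125 / 5.1 = 24.510 d.
At 31.8 °C: 125 / (31.8 − 12.3) = 125 / 19.5 = 6.410 d.
Difference = |24.510 − 6.410| = 18.100 ≈ 18.1 days.

18.1 days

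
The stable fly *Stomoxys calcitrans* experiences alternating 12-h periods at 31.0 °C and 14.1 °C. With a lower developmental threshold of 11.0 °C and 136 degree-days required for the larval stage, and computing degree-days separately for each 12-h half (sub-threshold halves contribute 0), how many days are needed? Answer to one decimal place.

Day half: max(0, 31.0 − 11.0) × 0.5 = 20.0 × 0.5 = 10.00 DD.
Night half: max(0, 14.1 − 11.0) × 0.5 = 3.1 × 0.5 = 1.55 DD.
Per 24 h: 11.55 DD/day.
Duration = 136 / 11.55 = 11.775 ≈ 11.8 days.

11.8 days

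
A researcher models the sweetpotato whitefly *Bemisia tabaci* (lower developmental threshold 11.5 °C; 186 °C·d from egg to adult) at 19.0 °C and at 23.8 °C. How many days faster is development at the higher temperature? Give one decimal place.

9.7 days

At 19.0 °C: 186 / (19.0 − 11.5) = 186 / 7.5 = 24.800 d.
At 23.8 °C: 186 / (23.8 − 11.5) = 186 / 12.3 = 15.122 d.
Difference = |24.800 − 15.122| = 9.678 ≈ 9.7 days.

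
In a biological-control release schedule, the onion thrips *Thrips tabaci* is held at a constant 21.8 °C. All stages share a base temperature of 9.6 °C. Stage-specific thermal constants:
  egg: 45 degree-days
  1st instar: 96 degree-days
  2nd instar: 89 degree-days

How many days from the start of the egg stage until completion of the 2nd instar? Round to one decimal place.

18.9 days

Daily accumulation at 21.8 °C = 21.8 − 9.6 = 12.2 DD/day.
Total K = 45 + 96 + 89 = 230 DD.
Total duration = 230 / 12.2 = 18.852 ≈ 18.9 days.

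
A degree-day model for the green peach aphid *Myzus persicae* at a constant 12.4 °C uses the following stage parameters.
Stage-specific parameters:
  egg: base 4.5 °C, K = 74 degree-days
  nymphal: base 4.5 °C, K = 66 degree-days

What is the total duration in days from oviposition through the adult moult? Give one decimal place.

egg: 74 / (12.4 − 4.5) = 74 / 7.9 = 9.367 d.
nymphal: 66 / (12.4 − 4.5) = 66 / 7.9 = 8.354 d.
Sum = 17.722 ≈ 17.7 days.

17.7 days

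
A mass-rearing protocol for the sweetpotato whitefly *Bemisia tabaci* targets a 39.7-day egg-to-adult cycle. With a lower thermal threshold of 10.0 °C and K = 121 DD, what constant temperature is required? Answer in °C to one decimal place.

13.0 °C

Required daily accumulation = 121 / 39.7 = 3.048 DD/day.
T = T_base + 3.048 = 10.0 + 3.048 = 13.048 ≈ 13.0 °C.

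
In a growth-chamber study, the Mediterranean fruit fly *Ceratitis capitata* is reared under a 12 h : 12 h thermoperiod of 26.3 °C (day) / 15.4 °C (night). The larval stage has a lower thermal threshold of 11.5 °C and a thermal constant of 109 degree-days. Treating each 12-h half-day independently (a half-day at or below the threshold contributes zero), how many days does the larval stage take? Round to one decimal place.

11.7 days

Day half: max(0, 26.3 − 11.5) × 0.5 = 14.8 × 0.5 = 7.40 DD.
Night half: max(0, 15.4 − 11.5) × 0.5 = 3.9 × 0.5 = 1.95 DD.
Per 24 h: 9.35 DD/day.
Duration = 109 / 9.35 = 11.658 ≈ 11.7 days.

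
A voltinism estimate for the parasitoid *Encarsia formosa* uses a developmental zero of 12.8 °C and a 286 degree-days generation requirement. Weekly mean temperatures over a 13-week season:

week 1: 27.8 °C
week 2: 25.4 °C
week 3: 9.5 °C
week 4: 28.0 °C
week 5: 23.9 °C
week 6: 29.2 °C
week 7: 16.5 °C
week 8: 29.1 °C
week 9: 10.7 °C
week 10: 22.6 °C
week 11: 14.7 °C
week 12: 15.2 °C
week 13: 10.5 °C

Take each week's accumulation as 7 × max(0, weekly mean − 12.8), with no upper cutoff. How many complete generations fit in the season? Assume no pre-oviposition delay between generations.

2 generations

Weekly DD (7 × max(0, T̄ − 12.8)): 105.0, 88.2, 0.0, 106.4, 77.7, 114.8, 25.9, 114.1, 0.0, 68.6, 13.3, 16.8, 0.0.
Season total = 730.8 DD.
Complete generations = ⌊730.8 / 286⌋ = 2.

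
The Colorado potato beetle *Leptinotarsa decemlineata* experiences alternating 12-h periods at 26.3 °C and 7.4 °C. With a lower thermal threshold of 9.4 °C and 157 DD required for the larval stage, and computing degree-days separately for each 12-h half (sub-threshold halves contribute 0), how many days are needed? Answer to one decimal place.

Day half: max(0, 26.3 − 9.4) × 0.5 = 16.9 × 0.5 = 8.45 DD.
Night half: max(0, 7.4 − 9.4) × 0.5 = 0.0 × 0.5 = 0.00 DD.
Per 24 h: 8.45 DD/day.
Duration = 157 / 8.45 = 18.580 ≈ 18.6 days.

18.6 days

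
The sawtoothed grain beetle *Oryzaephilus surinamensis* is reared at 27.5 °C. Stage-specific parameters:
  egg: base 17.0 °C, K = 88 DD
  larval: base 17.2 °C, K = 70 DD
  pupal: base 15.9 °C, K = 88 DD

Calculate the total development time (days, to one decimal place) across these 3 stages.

egg: 88 / (27.5 − 17.0) = 88 / 10.5 = 8.381 d.
larval: 70 / (27.5 − 17.2) = 70 / 10.3 = 6.796 d.
pupal: 88 / (27.5 − 15.9) = 88 / 11.6 = 7.586 d.
Sum = 22.763 ≈ 22.8 days.

22.8 days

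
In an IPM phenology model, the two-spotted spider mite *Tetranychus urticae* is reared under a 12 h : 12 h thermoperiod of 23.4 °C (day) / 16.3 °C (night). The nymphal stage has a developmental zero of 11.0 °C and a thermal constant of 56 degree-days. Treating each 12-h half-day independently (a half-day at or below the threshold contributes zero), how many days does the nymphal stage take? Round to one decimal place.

Day half: max(0, 23.4 − 11.0) × 0.5 = 12.4 × 0.5 = 6.20 DD.
Night half: max(0, 16.3 − 11.0) × 0.5 = 5.3 × 0.5 = 2.65 DD.
Per 24 h: 8.85 DD/day.
Duration = 56 / 8.85 = 6.328 ≈ 6.3 days.

6.3 days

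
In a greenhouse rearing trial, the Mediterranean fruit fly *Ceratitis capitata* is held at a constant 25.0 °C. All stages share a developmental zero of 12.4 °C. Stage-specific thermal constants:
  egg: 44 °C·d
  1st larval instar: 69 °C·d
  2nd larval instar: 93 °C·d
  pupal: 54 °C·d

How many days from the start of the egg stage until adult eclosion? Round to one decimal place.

20.6 days

Daily accumulation at 25.0 °C = 25.0 − 12.4 = 12.6 DD/day.
Total K = 44 + 69 + 93 + 54 = 260 DD.
Total duration = 260 / 12.6 = 20.635 ≈ 20.6 days.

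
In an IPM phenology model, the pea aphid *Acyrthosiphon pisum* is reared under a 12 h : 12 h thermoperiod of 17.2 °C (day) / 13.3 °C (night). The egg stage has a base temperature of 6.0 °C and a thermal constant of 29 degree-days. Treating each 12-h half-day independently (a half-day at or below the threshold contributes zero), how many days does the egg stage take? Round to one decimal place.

3.1 days

Day half: max(0, 17.2 − 6.0) × 0.5 = 11.2 × 0.5 = 5.60 DD.
Night half: max(0, 13.3 − 6.0) × 0.5 = 7.3 × 0.5 = 3.65 DD.
Per 24 h: 9.25 DD/day.
Duration = 29 / 9.25 = 3.135 ≈ 3.1 days.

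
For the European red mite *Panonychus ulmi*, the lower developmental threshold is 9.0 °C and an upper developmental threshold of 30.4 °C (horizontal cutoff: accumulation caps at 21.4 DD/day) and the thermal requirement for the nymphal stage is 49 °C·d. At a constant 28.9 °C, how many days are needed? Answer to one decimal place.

Daily accumulation = 28.9 − 9.0 = 19.9 DD/day.
Duration = 49 / 19.9 = 2.462 ≈ 2.5 days.

2.5 days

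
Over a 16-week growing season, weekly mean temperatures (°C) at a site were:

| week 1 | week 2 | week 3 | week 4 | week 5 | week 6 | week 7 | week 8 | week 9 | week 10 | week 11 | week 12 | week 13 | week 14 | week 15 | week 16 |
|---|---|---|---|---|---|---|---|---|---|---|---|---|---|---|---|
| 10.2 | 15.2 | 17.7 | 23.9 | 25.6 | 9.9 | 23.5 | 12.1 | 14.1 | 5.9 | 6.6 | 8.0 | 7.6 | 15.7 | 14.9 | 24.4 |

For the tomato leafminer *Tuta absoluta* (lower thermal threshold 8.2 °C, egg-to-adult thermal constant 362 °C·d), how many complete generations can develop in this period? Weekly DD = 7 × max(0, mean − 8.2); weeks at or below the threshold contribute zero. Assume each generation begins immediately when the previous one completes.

2 generations

Weekly DD (7 × max(0, T̄ − 8.2)): 14.0, 49.0, 66.5, 109.9, 121.8, 11.9, 107.1, 27.3, 41.3, 0.0, 0.0, 0.0, 0.0, 52.5, 46.9, 113.4.
Season total = 761.6 DD.
Complete generations = ⌊761.6 / 362⌋ = 2.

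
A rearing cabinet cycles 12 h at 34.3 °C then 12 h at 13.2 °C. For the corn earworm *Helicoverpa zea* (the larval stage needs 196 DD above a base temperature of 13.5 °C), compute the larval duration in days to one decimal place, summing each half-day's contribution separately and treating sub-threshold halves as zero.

Day half: max(0, 34.3 − 13.5) × 0.5 = 20.8 × 0.5 = 10.40 DD.
Night half: max(0, 13.2 − 13.5) × 0.5 = 0.0 × 0.5 = 0.00 DD.
Per 24 h: 10.40 DD/day.
Duration = 196 / 10.40 = 18.846 ≈ 18.8 days.

18.8 days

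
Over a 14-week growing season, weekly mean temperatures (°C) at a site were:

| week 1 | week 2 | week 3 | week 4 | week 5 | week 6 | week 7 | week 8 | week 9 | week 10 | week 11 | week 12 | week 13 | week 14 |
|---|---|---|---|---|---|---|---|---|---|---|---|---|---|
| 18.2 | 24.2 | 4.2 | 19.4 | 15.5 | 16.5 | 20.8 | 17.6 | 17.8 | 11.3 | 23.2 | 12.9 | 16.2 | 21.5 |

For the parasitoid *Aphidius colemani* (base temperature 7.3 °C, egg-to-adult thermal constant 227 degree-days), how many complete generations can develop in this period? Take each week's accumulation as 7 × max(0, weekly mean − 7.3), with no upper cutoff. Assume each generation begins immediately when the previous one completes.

4 generations

Weekly DD (7 × max(0, T̄ − 7.3)): 76.3, 118.3, 0.0, 84.7, 57.4, 64.4, 94.5, 72.1, 73.5, 28.0, 111.3, 39.2, 62.3, 99.4.
Season total = 981.4 DD.
Complete generations = ⌊981.4 / 227⌋ = 4.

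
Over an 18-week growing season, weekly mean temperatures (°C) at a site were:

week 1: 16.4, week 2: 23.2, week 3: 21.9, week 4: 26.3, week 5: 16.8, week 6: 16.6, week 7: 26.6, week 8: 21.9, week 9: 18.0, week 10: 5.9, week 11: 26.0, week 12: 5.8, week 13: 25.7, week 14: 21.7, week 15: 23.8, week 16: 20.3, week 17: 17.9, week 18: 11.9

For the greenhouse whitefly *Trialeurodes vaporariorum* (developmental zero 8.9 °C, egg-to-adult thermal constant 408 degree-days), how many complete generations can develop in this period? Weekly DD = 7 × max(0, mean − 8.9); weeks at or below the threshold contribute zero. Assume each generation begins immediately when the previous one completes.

Weekly DD (7 × max(0, T̄ − 8.9)): 52.5, 100.1, 91.0, 121.8, 55.3, 53.9, 123.9, 91.0, 63.7, 0.0, 119.7, 0.0, 117.6, 89.6, 104.3, 79.8, 63.0, 21.0.
Season total = 1348.2 DD.
Complete generations = ⌊1348.2 / 408⌋ = 3.

3 generations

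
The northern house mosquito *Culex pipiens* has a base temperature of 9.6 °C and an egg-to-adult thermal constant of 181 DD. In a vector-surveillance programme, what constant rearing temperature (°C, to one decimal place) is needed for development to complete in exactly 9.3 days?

Required daily accumulation = 181 / 9.3 = 19.462 DD/day.
T = T_base + 19.462 = 9.6 + 19.462 = 29.062 ≈ 29.1 °C.

29.1 °C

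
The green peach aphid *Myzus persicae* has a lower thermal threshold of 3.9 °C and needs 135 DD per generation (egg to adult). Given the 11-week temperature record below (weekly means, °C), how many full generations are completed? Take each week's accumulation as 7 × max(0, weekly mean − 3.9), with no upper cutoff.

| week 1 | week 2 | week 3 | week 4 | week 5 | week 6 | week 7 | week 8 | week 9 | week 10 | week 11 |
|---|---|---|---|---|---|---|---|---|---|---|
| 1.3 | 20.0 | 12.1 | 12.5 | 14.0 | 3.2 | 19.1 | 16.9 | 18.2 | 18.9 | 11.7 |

Weekly DD (7 × max(0, T̄ − 3.9)): 0.0, 112.7, 57.4, 60.2, 70.7, 0.0, 106.4, 91.0, 100.1, 105.0, 54.6.
Season total = 758.1 DD.
Complete generations = ⌊758.1 / 135⌋ = 5.

5 generations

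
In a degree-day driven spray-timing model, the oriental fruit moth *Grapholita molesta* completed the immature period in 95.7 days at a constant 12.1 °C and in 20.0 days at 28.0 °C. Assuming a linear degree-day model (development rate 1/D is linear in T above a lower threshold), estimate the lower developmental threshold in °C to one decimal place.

Under the model K = D·(T − T_b), so D₁·(T₁ − T_b) = D₂·(T₂ − T_b).
95.7·(12.1 − T_b) = 20.0·(28.0 − T_b)
T_b = (95.7·12.1 − 20.0·28.0) / (95.7 − 20.0) = 597.97 / 75.7 = 7.899 °C ≈ 7.9 °C.

7.9 °C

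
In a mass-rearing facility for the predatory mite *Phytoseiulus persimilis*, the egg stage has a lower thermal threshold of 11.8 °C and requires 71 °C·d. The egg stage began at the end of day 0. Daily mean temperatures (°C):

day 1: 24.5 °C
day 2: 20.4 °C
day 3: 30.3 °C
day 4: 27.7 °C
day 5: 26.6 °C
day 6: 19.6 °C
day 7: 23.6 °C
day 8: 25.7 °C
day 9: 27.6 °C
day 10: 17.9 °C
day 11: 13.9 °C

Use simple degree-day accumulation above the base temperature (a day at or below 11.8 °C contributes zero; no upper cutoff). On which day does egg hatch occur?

day 6

Daily DD above 11.8 °C: 12.7, 8.6, 18.5, 15.9, 14.8, 7.8, 11.8, 13.9, 15.8, 6.1, 2.1.
Cumulative: 12.7, 21.3, 39.8, 55.7, 70.5, 78.3, 90.1, 104.0, 119.8, 125.9, 128.0.
The total first reaches 71 DD on day 6.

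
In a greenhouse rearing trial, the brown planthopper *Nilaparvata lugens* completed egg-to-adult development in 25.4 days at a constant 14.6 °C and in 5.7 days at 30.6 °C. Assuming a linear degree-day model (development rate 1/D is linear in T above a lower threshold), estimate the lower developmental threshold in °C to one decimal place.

Linear rate model ⇒ the product D·(T − T_b) is constant across temperatures.
25.4·(14.6 − T_b) = 5.7·(30.6 − T_b)
T_b = (25.4·14.6 − 5.7·30.6) / (25.4 − 5.7) = 196.42 / 19.7 = 9.971 °C ≈ 10.0 °C.

10.0 °C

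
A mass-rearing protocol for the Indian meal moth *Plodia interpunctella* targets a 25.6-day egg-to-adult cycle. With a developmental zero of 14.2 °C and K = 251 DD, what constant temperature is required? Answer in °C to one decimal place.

24.0 °C

Required daily accumulation = 251 / 25.6 = 9.805 DD/day.
T = T_base + 9.805 = 14.2 + 9.805 = 24.005 ≈ 24.0 °C.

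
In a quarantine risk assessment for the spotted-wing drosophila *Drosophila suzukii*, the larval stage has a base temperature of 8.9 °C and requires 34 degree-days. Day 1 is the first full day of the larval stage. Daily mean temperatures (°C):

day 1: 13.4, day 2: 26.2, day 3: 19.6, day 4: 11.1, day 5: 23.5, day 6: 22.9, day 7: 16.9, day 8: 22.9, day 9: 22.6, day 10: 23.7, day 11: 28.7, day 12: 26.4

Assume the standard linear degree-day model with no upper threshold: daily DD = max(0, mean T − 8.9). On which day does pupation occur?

Daily DD above 8.9 °C: 4.5, 17.3, 10.7, 2.2, 14.6, 14.0, 8.0, 14.0, 13.7, 14.8, 19.8, 17.5.
Cumulative: 4.5, 21.8, 32.5, 34.7, 49.3, 63.3, 71.3, 85.3, 99.0, 113.8, 133.6, 151.1.
The total first reaches 34 DD on day 4.

day 4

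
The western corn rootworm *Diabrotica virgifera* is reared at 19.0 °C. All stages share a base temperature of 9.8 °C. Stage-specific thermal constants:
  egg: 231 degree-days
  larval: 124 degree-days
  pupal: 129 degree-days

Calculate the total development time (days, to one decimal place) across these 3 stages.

Daily accumulation at 19.0 °C = 19.0 − 9.8 = 9.2 DD/day.
Total K = 231 + 124 + 129 = 484 DD.
Total duration = 484 / 9.2 = 52.609 ≈ 52.6 days.

52.6 days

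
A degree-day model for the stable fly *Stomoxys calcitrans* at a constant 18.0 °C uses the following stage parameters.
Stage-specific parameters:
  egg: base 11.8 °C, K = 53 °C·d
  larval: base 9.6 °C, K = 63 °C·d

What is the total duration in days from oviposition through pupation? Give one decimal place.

16.0 days

egg: 53 / (18.0 − 11.8) = 53 / 6.2 = 8.548 d.
larval: 63 / (18.0 − 9.6) = 63 / 8.4 = 7.500 d.
Sum = 16.048 ≈ 16.0 days.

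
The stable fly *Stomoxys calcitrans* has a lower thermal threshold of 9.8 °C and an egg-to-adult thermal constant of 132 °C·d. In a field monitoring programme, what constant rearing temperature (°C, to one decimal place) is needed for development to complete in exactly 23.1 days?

15.5 °C

Required daily accumulation = 132 / 23.1 = 5.714 DD/day.
T = T_base + 5.714 = 9.8 + 5.714 = 15.514 ≈ 15.5 °C.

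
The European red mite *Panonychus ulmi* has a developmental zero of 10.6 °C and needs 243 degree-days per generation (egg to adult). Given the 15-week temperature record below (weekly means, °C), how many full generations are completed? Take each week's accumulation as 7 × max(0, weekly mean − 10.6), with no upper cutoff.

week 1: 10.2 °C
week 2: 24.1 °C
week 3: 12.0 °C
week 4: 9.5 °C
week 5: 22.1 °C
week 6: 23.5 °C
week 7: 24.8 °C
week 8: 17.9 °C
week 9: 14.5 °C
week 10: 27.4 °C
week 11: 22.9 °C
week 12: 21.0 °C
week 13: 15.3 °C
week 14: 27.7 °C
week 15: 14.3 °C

Weekly DD (7 × max(0, T̄ − 10.6)): 0.0, 94.5, 9.8, 0.0, 80.5, 90.3, 99.4, 51.1, 27.3, 117.6, 86.1, 72.8, 32.9, 119.7, 25.9.
Season total = 907.9 DD.
Complete generations = ⌊907.9 / 243⌋ = 3.

3 generations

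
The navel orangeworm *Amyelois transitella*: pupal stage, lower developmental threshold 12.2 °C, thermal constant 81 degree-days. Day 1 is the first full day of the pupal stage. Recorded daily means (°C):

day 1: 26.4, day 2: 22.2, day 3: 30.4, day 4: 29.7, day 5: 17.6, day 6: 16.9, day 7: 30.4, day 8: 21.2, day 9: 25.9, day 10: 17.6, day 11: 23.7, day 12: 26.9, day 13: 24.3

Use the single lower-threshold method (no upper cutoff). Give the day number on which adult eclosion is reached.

Daily DD above 12.2 °C: 14.2, 10.0, 18.2, 17.5, 5.4, 4.7, 18.2, 9.0, 13.7, 5.4, 11.5, 14.7, 12.1.
Cumulative: 14.2, 24.2, 42.4, 59.9, 65.3, 70.0, 88.2, 97.2, 110.9, 116.3, 127.8, 142.5, 154.6.
The total first reaches 81 DD on day 7.

day 7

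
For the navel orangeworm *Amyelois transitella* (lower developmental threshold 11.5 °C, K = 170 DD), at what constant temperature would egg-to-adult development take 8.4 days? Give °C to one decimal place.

Required daily accumulation = 170 / 8.4 = 20.238 DD/day.
T = T_base + 20.238 = 11.5 + 20.238 = 31.738 ≈ 31.7 °C.

31.7 °C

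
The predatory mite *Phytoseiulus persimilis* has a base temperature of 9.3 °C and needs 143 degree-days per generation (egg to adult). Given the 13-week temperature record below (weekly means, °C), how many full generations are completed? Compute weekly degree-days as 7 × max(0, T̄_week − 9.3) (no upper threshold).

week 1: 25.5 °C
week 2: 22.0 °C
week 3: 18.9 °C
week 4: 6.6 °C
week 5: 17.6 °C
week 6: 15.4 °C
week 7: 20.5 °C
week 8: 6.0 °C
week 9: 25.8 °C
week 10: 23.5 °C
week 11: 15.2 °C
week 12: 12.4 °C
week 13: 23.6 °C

5 generations

Weekly DD (7 × max(0, T̄ − 9.3)): 113.4, 88.9, 67.2, 0.0, 58.1, 42.7, 78.4, 0.0, 115.5, 99.4, 41.3, 21.7, 100.1.
Season total = 826.7 DD.
Complete generations = ⌊826.7 / 143⌋ = 5.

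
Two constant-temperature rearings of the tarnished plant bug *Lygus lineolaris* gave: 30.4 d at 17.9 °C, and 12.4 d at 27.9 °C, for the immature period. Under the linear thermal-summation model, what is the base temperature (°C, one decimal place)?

11.0 °C

Under the model K = D·(T − T_b), so D₁·(T₁ − T_b) = D₂·(T₂ − T_b).
30.4·(17.9 − T_b) = 12.4·(27.9 − T_b)
T_b = (30.4·17.9 − 12.4·27.9) / (30.4 − 12.4) = 198.20 / 18.0 = 11.011 °C ≈ 11.0 °C.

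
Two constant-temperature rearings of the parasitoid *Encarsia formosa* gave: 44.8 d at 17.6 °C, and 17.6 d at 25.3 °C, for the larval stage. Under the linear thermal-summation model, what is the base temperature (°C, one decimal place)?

Under the model K = D·(T − T_b), so D₁·(T₁ − T_b) = D₂·(T₂ − T_b).
44.8·(17.6 − T_b) = 17.6·(25.3 − T_b)
T_b = (44.8·17.6 − 17.6·25.3) / (44.8 − 17.6) = 343.20 / 27.2 = 12.618 °C ≈ 12.6 °C.

12.6 °C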